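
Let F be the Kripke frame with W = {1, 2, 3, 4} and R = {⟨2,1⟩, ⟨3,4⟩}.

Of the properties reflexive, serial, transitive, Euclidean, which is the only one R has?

Reflexive: no — 1 is not related to itself.
Serial: no — 1 has no R-successor.
Transitive: yes — every two-step R-path is closed by a direct edge.
Euclidean: no — 2 R 1 and 2 R 1, but not 1 R 1.
Only transitive holds.

transitive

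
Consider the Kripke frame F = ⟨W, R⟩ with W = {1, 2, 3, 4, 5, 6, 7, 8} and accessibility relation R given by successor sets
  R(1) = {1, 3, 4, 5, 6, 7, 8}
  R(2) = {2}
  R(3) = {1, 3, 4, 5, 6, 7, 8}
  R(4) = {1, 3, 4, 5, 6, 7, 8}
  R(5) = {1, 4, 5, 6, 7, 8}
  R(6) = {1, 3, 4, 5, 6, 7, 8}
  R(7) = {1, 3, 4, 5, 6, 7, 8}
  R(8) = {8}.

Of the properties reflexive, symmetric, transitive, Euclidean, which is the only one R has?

reflexive

Reflexive: yes — every world is R-related to itself.
Symmetric: no — 1 R 8 but not 8 R 1.
Transitive: no — 5 R 1 and 1 R 3, but not 5 R 3.
Euclidean: no — 1 R 5 and 1 R 3, but not 5 R 3.
Only reflexive holds.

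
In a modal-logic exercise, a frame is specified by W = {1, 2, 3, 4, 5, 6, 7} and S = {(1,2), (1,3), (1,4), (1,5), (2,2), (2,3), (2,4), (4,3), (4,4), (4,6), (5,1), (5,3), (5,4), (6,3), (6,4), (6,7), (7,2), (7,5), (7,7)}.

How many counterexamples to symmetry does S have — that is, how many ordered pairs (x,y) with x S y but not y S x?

12

Enumerating: (1,2), (1,3), (1,4), (2,3), (2,4), (4,3), (5,3), (5,4), (6,3), (6,7), (7,2), (7,5).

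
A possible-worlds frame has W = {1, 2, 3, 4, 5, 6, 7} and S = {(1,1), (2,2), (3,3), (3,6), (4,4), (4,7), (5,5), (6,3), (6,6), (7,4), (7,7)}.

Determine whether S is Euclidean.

Euclidean: yes — any two successors of a common world are S-related.

Yes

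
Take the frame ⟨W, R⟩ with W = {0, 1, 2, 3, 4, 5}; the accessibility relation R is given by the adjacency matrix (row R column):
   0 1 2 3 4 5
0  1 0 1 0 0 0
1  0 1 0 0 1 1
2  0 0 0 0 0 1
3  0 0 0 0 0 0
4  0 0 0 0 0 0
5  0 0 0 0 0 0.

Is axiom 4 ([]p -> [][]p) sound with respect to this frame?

No

Axiom 4 corresponds to the accessibility relation being transitive.
Transitive: no — 0 R 2 and 2 R 5, but not 0 R 5.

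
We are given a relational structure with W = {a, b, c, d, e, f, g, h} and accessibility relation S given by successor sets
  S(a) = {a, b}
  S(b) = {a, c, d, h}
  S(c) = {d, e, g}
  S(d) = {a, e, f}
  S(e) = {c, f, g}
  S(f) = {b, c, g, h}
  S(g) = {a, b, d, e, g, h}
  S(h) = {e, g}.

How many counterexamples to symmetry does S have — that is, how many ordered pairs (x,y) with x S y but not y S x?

Enumerating: (b,c), (b,d), (b,h), (c,d), (c,g), (d,a), (d,e), (d,f), (e,f), (f,b), (f,c), (f,g), (f,h), (g,a), (g,b), (g,d), (h,e).

17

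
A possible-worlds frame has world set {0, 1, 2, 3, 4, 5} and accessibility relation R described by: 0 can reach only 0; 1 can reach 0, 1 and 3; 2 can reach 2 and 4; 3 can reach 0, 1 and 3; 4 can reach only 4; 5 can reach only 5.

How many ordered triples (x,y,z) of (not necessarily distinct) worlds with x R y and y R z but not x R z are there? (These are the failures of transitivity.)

R is transitive; there are no such tuples.

0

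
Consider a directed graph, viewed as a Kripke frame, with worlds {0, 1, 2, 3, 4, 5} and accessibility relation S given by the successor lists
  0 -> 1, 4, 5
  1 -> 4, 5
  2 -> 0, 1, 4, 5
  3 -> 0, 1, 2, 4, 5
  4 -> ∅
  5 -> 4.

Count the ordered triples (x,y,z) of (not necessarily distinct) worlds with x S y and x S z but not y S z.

35

Enumerating: (0,1,1), (0,4,1), (0,4,4), (0,4,5), (0,5,1), (0,5,5), (1,4,4), (1,4,5), (1,5,5), (2,0,0), (2,1,0), (2,1,1), … and 23 more.
Total: 35.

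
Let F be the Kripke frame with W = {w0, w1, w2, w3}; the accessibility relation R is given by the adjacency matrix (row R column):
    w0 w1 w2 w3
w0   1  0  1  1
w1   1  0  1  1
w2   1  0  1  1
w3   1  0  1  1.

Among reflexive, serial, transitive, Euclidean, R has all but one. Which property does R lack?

Reflexive: no — w1 is not related to itself.
Serial: yes — every world has a successor (e.g. w0 R w0).
Transitive: yes — every two-step R-path is closed by a direct edge.
Euclidean: yes — any two successors of a common world are R-related.
Only reflexive fails.

reflexive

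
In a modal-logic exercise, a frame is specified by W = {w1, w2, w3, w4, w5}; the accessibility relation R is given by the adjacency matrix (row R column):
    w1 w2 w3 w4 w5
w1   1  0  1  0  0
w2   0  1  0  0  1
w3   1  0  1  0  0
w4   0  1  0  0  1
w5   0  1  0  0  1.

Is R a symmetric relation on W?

Symmetric: no — w4 R w2 but not w2 R w4.

No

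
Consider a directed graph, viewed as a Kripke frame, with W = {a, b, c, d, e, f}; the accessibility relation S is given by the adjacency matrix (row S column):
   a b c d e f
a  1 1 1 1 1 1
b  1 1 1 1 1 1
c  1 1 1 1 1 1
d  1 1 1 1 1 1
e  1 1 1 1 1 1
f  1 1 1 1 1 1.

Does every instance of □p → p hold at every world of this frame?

By correspondence theory, T is valid on a frame iff S is reflexive.
Reflexive: yes — every world is S-related to itself.

Yes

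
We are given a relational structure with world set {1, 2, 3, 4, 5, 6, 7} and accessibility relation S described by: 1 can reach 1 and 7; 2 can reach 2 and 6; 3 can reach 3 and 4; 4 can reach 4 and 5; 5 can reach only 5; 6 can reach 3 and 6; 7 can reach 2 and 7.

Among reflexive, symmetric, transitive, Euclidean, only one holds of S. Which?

reflexive

Reflexive: yes — every world is S-related to itself.
Symmetric: no — 1 S 7 but not 7 S 1.
Transitive: no — 1 S 7 and 7 S 2, but not 1 S 2.
Euclidean: no — 1 S 7 and 1 S 1, but not 7 S 1.
Only reflexive holds.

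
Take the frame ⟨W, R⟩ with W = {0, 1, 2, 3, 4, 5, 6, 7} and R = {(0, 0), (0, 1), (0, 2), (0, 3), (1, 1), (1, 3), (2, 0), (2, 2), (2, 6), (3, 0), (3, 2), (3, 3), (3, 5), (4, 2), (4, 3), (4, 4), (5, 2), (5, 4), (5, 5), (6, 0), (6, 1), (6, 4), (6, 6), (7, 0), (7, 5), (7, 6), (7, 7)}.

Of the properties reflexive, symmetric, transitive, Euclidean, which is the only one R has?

Reflexive: yes — every world is R-related to itself.
Symmetric: no — 0 R 1 but not 1 R 0.
Transitive: no — 0 R 2 and 2 R 6, but not 0 R 6.
Euclidean: no — 0 R 1 and 0 R 2, but not 1 R 2.
Only reflexive holds.

reflexive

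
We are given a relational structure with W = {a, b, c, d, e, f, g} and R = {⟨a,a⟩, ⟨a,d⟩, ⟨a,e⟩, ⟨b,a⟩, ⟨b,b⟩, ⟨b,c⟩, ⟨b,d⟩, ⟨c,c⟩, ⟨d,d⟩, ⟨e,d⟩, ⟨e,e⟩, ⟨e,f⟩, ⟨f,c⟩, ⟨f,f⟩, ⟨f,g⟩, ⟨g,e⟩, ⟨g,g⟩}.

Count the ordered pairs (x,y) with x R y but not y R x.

Enumerating: (a,d), (a,e), (b,a), (b,c), (b,d), (e,d), (e,f), (f,c), (f,g), (g,e).

10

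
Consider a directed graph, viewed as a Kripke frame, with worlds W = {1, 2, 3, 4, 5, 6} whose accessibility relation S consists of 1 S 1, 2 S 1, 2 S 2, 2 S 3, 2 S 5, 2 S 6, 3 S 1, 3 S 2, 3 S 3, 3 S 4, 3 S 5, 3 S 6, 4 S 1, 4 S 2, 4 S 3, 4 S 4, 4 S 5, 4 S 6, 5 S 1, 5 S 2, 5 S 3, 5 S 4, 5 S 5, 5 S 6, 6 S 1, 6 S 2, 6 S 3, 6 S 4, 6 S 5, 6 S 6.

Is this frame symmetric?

No

Symmetric: no — 2 S 1 but not 1 S 2.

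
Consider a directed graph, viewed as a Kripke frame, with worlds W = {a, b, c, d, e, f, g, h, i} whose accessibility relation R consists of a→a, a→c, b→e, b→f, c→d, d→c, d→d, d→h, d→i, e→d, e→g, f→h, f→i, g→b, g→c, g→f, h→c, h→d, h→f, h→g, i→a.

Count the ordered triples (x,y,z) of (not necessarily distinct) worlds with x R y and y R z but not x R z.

32

Enumerating: (a,c,d), (b,e,d), (b,e,g), (b,f,h), (b,f,i), (c,d,c), (c,d,h), (c,d,i), (d,h,f), (d,h,g), (d,i,a), (e,d,c), … and 20 more.
Total: 32.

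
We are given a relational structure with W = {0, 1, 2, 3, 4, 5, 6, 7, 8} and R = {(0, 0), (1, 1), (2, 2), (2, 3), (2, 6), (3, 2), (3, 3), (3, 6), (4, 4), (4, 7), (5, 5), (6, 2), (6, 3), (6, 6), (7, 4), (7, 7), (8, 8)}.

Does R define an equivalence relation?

Reflexive: yes — every world is R-related to itself.
Symmetric: yes — every pair in R has its reverse in R.
Transitive: yes — every two-step R-path is closed by a direct edge.
So R is an equivalence relation.

Yes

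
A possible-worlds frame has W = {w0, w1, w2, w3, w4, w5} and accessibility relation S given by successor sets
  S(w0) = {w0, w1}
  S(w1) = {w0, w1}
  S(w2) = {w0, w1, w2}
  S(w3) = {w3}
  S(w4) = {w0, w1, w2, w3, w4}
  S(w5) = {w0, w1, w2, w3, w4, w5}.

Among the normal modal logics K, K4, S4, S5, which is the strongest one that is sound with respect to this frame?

S4

Transitive (axiom 4): yes — every two-step S-path is closed by a direct edge.
Reflexive (axiom T): yes — every world is S-related to itself.
Euclidean (axiom 5): no — w4 S w0 and w4 S w2, but not w0 S w2.
So F validates K, K4, S4; S5 would additionally require S to be Euclidean. The strongest is S4.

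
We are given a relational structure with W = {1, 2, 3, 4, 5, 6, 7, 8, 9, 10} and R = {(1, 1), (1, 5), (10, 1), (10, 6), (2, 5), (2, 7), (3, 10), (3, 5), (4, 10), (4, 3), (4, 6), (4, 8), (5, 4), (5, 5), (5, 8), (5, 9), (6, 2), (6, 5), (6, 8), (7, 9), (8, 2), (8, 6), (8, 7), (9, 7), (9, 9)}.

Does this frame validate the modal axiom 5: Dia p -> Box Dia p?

Axiom 5 corresponds to the accessibility relation being Euclidean.
Euclidean: no — 10 R 1 and 10 R 6, but not 1 R 6.

No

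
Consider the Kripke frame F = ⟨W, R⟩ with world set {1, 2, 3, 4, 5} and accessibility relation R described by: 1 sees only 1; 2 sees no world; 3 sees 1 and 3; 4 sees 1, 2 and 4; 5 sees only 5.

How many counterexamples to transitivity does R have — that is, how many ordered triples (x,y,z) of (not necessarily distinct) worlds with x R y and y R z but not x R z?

0

R is transitive; there are no such tuples.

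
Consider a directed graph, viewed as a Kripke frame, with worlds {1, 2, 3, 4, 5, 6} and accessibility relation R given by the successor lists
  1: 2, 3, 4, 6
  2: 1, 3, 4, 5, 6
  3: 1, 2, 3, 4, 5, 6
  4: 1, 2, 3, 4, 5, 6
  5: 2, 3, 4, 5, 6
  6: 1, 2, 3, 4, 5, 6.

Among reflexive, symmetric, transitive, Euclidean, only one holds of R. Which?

symmetric

Reflexive: no — 1 is not related to itself.
Symmetric: yes — every pair in R has its reverse in R.
Transitive: no — 1 R 2 and 2 R 5, but not 1 R 5.
Euclidean: no — 2 R 1 and 2 R 5, but not 1 R 5.
Only symmetric holds.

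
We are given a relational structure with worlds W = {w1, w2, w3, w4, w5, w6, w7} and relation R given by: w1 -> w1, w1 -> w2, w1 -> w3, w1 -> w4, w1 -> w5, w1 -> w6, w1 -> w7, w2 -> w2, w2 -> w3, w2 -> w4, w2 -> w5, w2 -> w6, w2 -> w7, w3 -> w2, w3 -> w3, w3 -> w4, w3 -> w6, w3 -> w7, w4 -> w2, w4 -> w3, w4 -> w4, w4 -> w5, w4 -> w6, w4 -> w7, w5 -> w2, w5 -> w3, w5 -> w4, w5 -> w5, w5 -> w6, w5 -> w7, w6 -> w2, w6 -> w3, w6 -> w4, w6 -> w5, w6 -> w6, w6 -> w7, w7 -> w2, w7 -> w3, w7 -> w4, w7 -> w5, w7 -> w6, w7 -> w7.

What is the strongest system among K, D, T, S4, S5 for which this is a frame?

T

Serial (axiom D): yes — every world has a successor (e.g. w1 R w1).
Reflexive (axiom T): yes — every world is R-related to itself.
Transitive (axiom 4): no — w3 R w2 and w2 R w5, but not w3 R w5.
Euclidean (axiom 5): no — w1 R w3 and w1 R w5, but not w3 R w5.
So F validates K, D, T; S4 would additionally require R to be transitive. The strongest is T.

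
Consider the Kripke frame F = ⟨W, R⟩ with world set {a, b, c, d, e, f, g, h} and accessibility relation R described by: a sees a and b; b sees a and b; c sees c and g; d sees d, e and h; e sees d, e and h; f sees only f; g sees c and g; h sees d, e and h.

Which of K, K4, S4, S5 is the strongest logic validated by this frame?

Transitive (axiom 4): yes — every two-step R-path is closed by a direct edge.
Reflexive (axiom T): yes — every world is R-related to itself.
Euclidean (axiom 5): yes — any two successors of a common world are R-related.
So F validates K, K4, S4, S5. The strongest is S5.

S5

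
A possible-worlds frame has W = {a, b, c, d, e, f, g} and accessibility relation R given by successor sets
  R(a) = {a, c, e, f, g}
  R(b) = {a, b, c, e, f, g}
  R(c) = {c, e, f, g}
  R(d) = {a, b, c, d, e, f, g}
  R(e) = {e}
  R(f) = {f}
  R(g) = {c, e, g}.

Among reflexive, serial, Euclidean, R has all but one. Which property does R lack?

Euclidean

Reflexive: yes — every world is R-related to itself.
Serial: yes — every world has a successor (e.g. a R a).
Euclidean: no — a R e and a R c, but not e R c.
Only Euclidean fails.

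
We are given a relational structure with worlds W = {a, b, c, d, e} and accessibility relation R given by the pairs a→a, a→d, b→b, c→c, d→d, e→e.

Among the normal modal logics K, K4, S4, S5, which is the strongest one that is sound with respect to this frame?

S4

Transitive (axiom 4): yes — every two-step R-path is closed by a direct edge.
Reflexive (axiom T): yes — every world is R-related to itself.
Euclidean (axiom 5): no — a R d and a R a, but not d R a.
So F validates K, K4, S4; S5 would additionally require R to be Euclidean. The strongest is S4.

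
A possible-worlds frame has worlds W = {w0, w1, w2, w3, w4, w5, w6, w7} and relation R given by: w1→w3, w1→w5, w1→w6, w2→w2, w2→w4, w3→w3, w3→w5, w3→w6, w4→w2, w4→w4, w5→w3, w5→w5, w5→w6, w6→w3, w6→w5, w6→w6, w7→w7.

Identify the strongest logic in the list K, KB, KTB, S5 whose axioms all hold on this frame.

Symmetric (axiom B): no — w1 R w3 but not w3 R w1.
Reflexive (axiom T): no — w0 is not related to itself.
Euclidean (axiom 5): yes — any two successors of a common world are R-related.
So F validates K; KB would additionally require R to be symmetric. The strongest is K.

K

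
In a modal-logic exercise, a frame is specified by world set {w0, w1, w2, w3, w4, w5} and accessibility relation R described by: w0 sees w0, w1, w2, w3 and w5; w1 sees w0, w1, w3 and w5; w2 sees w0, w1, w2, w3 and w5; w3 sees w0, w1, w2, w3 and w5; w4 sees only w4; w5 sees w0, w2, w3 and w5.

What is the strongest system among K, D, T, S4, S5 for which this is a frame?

T

Serial (axiom D): yes — every world has a successor (e.g. w0 R w0).
Reflexive (axiom T): yes — every world is R-related to itself.
Transitive (axiom 4): no — w1 R w0 and w0 R w2, but not w1 R w2.
Euclidean (axiom 5): no — w0 R w1 and w0 R w2, but not w1 R w2.
So F validates K, D, T; S4 would additionally require R to be transitive. The strongest is T.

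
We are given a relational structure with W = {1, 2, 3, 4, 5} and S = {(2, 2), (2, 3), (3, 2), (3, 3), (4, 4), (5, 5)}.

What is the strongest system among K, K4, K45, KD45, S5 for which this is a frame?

K45

Transitive (axiom 4): yes — every two-step S-path is closed by a direct edge.
Euclidean (axiom 5): yes — any two successors of a common world are S-related.
Serial (axiom D): no — 1 has no S-successor.
Reflexive (axiom T): no — 1 is not related to itself.
So F validates K, K4, K45; KD45 would additionally require S to be serial. The strongest is K45.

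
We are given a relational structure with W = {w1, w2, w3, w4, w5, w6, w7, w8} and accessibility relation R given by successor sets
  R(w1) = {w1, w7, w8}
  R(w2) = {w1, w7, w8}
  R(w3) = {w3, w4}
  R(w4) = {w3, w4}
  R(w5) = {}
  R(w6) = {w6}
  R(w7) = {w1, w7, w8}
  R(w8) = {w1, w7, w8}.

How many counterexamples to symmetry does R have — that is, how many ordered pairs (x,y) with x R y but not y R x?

3

Enumerating: (w2,w1), (w2,w7), (w2,w8).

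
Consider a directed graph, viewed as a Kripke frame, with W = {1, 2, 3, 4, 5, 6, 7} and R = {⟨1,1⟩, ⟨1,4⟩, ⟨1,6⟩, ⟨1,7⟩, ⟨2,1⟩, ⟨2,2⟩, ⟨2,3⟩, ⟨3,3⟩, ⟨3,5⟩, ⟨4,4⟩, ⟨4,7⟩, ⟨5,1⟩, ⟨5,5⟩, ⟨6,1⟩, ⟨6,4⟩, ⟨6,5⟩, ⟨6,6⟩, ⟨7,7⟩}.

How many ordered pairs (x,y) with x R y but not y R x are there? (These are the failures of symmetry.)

Enumerating: (1,4), (1,7), (2,1), (2,3), (3,5), (4,7), (5,1), (6,4), (6,5).

9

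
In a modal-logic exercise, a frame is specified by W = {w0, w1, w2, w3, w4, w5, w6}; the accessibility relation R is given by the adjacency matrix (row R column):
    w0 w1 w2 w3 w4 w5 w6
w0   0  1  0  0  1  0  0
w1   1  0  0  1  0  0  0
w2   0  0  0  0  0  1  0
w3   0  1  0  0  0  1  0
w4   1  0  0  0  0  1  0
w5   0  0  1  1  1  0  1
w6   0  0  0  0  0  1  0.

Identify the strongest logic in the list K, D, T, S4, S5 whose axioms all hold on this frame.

D

Serial (axiom D): yes — every world has a successor (e.g. w0 R w1).
Reflexive (axiom T): no — w0 is not related to itself.
Transitive (axiom 4): no — w0 R w1 and w1 R w3, but not w0 R w3.
Euclidean (axiom 5): no — w0 R w1 and w0 R w4, but not w1 R w4.
So F validates K, D; T would additionally require R to be reflexive. The strongest is D.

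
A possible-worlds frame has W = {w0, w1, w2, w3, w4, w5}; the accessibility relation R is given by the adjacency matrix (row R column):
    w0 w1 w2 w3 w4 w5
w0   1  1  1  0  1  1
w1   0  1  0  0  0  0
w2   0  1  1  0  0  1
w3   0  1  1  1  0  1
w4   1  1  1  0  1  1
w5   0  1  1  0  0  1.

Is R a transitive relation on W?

Transitive: yes — every two-step R-path is closed by a direct edge.

Yes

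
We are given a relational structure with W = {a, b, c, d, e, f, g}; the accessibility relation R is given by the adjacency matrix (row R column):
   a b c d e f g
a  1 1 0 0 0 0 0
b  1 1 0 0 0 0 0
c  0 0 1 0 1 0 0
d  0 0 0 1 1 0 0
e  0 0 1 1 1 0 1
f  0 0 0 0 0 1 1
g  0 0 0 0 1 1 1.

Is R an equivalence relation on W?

No

Reflexive: yes — every world is R-related to itself.
Symmetric: yes — every pair in R has its reverse in R.
Transitive: no — c R e and e R d, but not c R d.
So R is not an equivalence relation.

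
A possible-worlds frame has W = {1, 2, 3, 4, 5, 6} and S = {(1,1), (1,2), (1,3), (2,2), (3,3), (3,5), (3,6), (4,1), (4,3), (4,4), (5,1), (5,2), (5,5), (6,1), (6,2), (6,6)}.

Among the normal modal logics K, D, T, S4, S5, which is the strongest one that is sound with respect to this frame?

Serial (axiom D): yes — every world has a successor (e.g. 1 S 1).
Reflexive (axiom T): yes — every world is S-related to itself.
Transitive (axiom 4): no — 1 S 3 and 3 S 5, but not 1 S 5.
Euclidean (axiom 5): no — 1 S 2 and 1 S 3, but not 2 S 3.
So F validates K, D, T; S4 would additionally require S to be transitive. The strongest is T.

T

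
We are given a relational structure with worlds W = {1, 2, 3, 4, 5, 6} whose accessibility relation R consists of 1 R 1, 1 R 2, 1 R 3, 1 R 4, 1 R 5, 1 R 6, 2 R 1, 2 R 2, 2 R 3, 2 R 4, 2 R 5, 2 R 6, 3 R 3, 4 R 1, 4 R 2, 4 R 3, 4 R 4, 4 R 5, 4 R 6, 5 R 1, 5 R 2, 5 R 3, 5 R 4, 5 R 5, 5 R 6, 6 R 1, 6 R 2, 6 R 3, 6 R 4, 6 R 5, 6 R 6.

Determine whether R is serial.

Serial: yes — every world has a successor (e.g. 1 R 1).

Yes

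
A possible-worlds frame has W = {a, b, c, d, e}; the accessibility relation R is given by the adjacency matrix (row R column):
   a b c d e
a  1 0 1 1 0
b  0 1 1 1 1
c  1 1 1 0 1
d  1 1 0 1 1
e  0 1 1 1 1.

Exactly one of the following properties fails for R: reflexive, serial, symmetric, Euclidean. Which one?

Reflexive: yes — every world is R-related to itself.
Serial: yes — every world has a successor (e.g. a R a).
Symmetric: yes — every pair in R has its reverse in R.
Euclidean: no — a R c and a R d, but not c R d.
Only Euclidean fails.

Euclidean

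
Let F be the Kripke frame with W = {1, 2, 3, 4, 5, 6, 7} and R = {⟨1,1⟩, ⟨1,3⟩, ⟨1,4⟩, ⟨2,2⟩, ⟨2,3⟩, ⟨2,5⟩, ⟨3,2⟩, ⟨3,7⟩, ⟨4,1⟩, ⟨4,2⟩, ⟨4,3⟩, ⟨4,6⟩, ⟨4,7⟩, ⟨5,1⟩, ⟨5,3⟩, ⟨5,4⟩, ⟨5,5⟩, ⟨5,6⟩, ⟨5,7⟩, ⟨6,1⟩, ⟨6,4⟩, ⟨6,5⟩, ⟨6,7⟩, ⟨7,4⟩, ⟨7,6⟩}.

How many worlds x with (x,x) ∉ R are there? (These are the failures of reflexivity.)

4

Enumerating: 3, 4, 6, 7.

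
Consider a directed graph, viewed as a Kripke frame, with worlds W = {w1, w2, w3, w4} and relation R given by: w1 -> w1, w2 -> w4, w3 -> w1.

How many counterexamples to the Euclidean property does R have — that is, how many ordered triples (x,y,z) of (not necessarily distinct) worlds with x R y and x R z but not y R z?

Enumerating: (w2,w4,w4).

1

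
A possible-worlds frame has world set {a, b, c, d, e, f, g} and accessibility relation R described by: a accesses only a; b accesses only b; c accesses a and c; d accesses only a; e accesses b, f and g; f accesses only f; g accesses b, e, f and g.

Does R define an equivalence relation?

No

Reflexive: no — d is not related to itself.
Symmetric: no — c R a but not a R c.
Transitive: no — e R g and g R e, but not e R e.
So R is not an equivalence relation.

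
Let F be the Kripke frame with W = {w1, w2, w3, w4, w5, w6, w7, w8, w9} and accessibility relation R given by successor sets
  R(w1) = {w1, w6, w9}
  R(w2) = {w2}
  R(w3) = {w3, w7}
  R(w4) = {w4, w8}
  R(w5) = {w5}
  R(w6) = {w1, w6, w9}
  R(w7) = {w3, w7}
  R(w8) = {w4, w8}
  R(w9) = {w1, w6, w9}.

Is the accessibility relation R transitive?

Yes

Transitive: yes — every two-step R-path is closed by a direct edge.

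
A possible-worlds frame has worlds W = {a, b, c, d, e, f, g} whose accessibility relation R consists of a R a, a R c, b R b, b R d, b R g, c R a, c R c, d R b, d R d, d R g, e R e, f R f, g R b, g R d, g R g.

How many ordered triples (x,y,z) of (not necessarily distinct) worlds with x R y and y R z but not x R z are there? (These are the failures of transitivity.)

0

R is transitive; there are no such tuples.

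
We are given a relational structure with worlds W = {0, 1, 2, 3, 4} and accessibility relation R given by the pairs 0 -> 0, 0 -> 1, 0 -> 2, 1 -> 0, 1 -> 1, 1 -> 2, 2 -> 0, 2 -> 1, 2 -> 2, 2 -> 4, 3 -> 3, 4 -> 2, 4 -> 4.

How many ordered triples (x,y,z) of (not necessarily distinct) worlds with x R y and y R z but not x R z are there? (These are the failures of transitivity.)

Enumerating: (0,2,4), (1,2,4), (4,2,0), (4,2,1).

4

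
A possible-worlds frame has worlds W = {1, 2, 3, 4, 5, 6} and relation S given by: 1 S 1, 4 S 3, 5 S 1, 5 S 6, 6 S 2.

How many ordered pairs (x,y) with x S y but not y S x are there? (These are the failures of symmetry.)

4

Enumerating: (4,3), (5,1), (5,6), (6,2).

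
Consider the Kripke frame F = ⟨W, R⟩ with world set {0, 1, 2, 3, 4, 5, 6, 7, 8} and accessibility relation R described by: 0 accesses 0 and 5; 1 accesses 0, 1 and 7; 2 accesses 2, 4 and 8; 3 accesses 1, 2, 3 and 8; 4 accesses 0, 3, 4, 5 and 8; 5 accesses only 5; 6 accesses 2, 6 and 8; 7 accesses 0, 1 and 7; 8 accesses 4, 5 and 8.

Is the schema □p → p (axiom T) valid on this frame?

By correspondence theory, T is valid on a frame iff R is reflexive.
Reflexive: yes — every world is R-related to itself.

Yes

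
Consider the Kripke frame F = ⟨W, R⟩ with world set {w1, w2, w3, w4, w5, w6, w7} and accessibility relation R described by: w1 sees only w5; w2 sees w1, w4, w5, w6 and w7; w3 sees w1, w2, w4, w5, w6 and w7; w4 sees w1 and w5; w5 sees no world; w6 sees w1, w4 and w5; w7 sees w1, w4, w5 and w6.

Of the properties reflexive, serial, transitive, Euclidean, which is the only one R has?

Reflexive: no — w1 is not related to itself.
Serial: no — w5 has no R-successor.
Transitive: yes — every two-step R-path is closed by a direct edge.
Euclidean: no — w2 R w1 and w2 R w4, but not w1 R w4.
Only transitive holds.

transitive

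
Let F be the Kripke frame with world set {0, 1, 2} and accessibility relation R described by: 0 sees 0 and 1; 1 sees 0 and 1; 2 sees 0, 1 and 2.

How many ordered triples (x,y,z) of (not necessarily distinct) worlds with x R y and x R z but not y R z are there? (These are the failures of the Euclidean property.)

Enumerating: (2,0,2), (2,1,2).

2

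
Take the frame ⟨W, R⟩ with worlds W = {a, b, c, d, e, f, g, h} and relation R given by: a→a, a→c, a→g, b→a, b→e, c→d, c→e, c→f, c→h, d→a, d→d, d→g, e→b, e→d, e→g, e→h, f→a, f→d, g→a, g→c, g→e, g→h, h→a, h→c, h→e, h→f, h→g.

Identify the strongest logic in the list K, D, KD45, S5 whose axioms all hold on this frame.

Serial (axiom D): yes — every world has a successor (e.g. a R a).
Euclidean (axiom 5): no — a R c and a R g, but not c R g.
Transitive (axiom 4): no — a R c and c R d, but not a R d.
Reflexive (axiom T): no — b is not related to itself.
So F validates K, D; KD45 would additionally require R to be Euclidean and transitive. The strongest is D.

D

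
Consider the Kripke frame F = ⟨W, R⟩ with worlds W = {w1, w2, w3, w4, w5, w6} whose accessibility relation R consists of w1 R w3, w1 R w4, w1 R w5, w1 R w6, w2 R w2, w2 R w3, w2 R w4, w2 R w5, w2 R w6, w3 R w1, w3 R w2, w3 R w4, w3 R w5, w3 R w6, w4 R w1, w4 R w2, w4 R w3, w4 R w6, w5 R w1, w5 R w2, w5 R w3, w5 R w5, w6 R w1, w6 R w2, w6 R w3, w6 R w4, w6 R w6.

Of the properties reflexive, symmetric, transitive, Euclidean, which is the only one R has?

Reflexive: no — w1 is not related to itself.
Symmetric: yes — every pair in R has its reverse in R.
Transitive: no — w1 R w3 and w3 R w2, but not w1 R w2.
Euclidean: no — w1 R w4 and w1 R w5, but not w4 R w5.
Only symmetric holds.

symmetric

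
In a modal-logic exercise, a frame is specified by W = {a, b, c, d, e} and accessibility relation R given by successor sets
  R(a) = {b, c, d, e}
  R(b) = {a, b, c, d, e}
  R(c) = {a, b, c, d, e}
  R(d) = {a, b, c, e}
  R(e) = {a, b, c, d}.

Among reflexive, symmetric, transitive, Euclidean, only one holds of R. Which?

symmetric

Reflexive: no — a is not related to itself.
Symmetric: yes — every pair in R has its reverse in R.
Transitive: no — a R b and b R a, but not a R a.
Euclidean: no — a R d and a R d, but not d R d.
Only symmetric holds.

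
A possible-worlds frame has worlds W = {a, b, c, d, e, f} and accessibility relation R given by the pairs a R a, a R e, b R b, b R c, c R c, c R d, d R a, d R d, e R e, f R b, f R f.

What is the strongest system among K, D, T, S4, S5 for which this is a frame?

T

Serial (axiom D): yes — every world has a successor (e.g. a R a).
Reflexive (axiom T): yes — every world is R-related to itself.
Transitive (axiom 4): no — b R c and c R d, but not b R d.
Euclidean (axiom 5): no — a R e and a R a, but not e R a.
So F validates K, D, T; S4 would additionally require R to be transitive. The strongest is T.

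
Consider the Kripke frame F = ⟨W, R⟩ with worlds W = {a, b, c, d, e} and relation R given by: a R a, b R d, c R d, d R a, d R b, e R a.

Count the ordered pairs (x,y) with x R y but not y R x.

Enumerating: (c,d), (d,a), (e,a).

3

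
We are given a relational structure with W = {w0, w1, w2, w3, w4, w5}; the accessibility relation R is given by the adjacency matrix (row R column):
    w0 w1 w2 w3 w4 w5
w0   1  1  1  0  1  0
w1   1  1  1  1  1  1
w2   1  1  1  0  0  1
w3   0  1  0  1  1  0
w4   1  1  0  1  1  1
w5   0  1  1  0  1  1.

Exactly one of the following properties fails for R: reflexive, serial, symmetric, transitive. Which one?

transitive

Reflexive: yes — every world is R-related to itself.
Serial: yes — every world has a successor (e.g. w0 R w0).
Symmetric: yes — every pair in R has its reverse in R.
Transitive: no — w0 R w1 and w1 R w3, but not w0 R w3.
Only transitive fails.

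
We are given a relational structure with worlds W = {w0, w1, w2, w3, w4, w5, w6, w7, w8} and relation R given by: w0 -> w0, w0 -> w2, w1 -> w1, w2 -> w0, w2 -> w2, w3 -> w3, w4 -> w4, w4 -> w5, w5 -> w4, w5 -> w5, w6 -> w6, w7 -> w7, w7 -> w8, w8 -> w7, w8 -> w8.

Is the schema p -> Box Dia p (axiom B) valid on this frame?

Yes

Axiom B corresponds to the accessibility relation being symmetric.
Symmetric: yes — every pair in R has its reverse in R.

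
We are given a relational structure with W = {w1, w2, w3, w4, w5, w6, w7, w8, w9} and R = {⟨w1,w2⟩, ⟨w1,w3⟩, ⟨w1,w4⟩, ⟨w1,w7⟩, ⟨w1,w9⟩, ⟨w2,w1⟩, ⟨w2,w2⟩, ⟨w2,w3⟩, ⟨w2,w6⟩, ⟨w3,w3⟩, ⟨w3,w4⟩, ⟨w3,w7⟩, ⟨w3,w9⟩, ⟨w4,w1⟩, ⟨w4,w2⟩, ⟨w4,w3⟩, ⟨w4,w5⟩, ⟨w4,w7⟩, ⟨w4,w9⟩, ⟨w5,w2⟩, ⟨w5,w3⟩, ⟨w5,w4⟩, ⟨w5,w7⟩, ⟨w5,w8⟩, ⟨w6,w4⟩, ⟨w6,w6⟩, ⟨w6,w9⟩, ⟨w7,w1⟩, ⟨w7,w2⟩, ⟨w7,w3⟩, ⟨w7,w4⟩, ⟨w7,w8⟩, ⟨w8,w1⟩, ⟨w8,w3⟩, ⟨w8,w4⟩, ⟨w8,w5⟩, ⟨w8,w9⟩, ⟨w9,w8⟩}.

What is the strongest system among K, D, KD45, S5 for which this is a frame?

D

Serial (axiom D): yes — every world has a successor (e.g. w1 R w2).
Euclidean (axiom 5): no — w1 R w2 and w1 R w4, but not w2 R w4.
Transitive (axiom 4): no — w1 R w2 and w2 R w6, but not w1 R w6.
Reflexive (axiom T): no — w1 is not related to itself.
So F validates K, D; KD45 would additionally require R to be Euclidean and transitive. The strongest is D.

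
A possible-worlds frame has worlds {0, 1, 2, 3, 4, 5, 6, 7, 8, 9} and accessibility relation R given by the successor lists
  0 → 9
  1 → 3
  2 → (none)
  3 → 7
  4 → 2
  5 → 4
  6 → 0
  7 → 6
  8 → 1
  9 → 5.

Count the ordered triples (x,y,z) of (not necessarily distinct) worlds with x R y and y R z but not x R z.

Enumerating: (0,9,5), (1,3,7), (3,7,6), (5,4,2), (6,0,9), (7,6,0), (8,1,3), (9,5,4).

8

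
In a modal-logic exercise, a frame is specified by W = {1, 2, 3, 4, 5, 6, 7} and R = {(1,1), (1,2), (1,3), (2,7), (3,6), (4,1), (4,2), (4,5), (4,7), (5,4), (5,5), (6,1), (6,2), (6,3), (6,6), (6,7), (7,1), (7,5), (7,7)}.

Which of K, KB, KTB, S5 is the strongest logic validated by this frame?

K

Symmetric (axiom B): no — 1 R 2 but not 2 R 1.
Reflexive (axiom T): no — 2 is not related to itself.
Euclidean (axiom 5): no — 1 R 2 and 1 R 3, but not 2 R 3.
So F validates K; KB would additionally require R to be symmetric. The strongest is K.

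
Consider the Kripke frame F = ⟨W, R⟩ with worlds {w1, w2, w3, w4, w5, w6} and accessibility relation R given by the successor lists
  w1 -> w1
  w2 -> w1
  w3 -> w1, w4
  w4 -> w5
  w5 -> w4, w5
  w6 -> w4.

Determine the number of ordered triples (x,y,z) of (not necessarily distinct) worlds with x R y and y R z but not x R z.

Enumerating: (w3,w4,w5), (w4,w5,w4), (w6,w4,w5).

3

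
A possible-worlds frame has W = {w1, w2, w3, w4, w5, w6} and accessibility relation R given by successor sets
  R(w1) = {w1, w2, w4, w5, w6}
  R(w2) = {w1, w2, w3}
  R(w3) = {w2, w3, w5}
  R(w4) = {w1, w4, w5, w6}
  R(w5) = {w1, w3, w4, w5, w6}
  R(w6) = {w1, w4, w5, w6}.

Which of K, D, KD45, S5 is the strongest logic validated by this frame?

D

Serial (axiom D): yes — every world has a successor (e.g. w1 R w1).
Euclidean (axiom 5): no — w1 R w2 and w1 R w4, but not w2 R w4.
Transitive (axiom 4): no — w1 R w2 and w2 R w3, but not w1 R w3.
Reflexive (axiom T): yes — every world is R-related to itself.
So F validates K, D; KD45 would additionally require R to be Euclidean and transitive. The strongest is D.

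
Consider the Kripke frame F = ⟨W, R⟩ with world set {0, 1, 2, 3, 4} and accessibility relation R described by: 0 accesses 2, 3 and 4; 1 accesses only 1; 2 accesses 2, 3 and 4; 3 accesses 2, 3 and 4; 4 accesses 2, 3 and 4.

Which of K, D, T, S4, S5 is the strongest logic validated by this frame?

D

Serial (axiom D): yes — every world has a successor (e.g. 0 R 2).
Reflexive (axiom T): no — 0 is not related to itself.
Transitive (axiom 4): yes — every two-step R-path is closed by a direct edge.
Euclidean (axiom 5): yes — any two successors of a common world are R-related.
So F validates K, D; T would additionally require R to be reflexive. The strongest is D.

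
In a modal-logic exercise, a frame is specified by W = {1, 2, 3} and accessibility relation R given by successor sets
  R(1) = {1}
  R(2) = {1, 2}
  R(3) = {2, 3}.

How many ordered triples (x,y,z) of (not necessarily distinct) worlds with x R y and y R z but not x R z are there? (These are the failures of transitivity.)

1

Enumerating: (3,2,1).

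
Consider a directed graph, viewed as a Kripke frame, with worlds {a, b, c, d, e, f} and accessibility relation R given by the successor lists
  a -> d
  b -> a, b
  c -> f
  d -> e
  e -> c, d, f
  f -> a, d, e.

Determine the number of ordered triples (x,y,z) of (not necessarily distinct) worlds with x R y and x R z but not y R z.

18

Enumerating: (a,d,d), (b,a,a), (b,a,b), (c,f,f), (d,e,e), (e,c,c), (e,c,d), (e,d,c), (e,d,d), (e,d,f), (e,f,c), (e,f,f), (f,a,a), (f,a,e), (f,d,a), (f,d,d), (f,e,a), (f,e,e).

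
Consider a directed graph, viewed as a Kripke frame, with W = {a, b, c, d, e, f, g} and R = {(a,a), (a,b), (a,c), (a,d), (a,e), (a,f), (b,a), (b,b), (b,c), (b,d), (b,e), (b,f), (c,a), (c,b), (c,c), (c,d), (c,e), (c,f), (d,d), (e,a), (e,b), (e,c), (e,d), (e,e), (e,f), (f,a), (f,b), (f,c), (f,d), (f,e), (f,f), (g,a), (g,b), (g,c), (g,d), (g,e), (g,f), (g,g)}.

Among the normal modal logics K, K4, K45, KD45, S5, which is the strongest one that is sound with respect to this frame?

K4

Transitive (axiom 4): yes — every two-step R-path is closed by a direct edge.
Euclidean (axiom 5): no — a R d and a R b, but not d R b.
Serial (axiom D): yes — every world has a successor (e.g. a R a).
Reflexive (axiom T): yes — every world is R-related to itself.
So F validates K, K4; K45 would additionally require R to be Euclidean. The strongest is K4.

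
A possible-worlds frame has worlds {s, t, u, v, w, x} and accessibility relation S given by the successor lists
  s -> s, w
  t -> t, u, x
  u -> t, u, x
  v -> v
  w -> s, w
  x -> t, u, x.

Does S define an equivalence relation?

Reflexive: yes — every world is S-related to itself.
Symmetric: yes — every pair in S has its reverse in S.
Transitive: yes — every two-step S-path is closed by a direct edge.
So S is an equivalence relation.

Yes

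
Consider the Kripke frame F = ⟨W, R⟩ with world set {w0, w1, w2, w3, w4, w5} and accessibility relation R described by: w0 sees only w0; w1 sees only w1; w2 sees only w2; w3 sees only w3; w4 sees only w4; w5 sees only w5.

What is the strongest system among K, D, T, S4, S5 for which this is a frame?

Serial (axiom D): yes — every world has a successor (e.g. w0 R w0).
Reflexive (axiom T): yes — every world is R-related to itself.
Transitive (axiom 4): yes — every two-step R-path is closed by a direct edge.
Euclidean (axiom 5): yes — any two successors of a common world are R-related.
So F validates K, D, T, S4, S5. The strongest is S5.

S5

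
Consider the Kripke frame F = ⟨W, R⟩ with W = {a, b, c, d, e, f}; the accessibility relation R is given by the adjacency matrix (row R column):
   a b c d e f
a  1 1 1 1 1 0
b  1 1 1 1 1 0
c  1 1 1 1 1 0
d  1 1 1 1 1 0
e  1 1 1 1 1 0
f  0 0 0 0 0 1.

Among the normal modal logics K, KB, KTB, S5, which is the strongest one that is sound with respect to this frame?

S5

Symmetric (axiom B): yes — every pair in R has its reverse in R.
Reflexive (axiom T): yes — every world is R-related to itself.
Euclidean (axiom 5): yes — any two successors of a common world are R-related.
So F validates K, KB, KTB, S5. The strongest is S5.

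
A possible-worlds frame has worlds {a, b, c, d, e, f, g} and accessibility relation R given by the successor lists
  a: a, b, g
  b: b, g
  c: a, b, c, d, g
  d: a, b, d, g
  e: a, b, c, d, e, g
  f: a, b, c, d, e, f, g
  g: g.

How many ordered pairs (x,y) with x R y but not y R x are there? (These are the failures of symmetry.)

Enumerating: (a,b), (a,g), (b,g), (c,a), (c,b), (c,d), (c,g), (d,a), (d,b), (d,g), (e,a), (e,b), … and 9 more.
Total: 21.

21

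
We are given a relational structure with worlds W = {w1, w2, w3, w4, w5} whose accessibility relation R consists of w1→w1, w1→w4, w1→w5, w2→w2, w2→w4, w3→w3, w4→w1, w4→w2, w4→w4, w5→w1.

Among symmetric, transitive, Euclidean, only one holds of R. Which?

symmetric

Symmetric: yes — every pair in R has its reverse in R.
Transitive: no — w1 R w4 and w4 R w2, but not w1 R w2.
Euclidean: no — w1 R w4 and w1 R w5, but not w4 R w5.
Only symmetric holds.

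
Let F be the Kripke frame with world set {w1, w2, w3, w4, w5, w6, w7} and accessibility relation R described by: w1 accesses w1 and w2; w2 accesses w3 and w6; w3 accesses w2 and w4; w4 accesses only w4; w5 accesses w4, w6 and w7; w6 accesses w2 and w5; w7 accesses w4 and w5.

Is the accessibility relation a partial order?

Reflexive: no — w2 is not related to itself.
Transitive: no — w1 R w2 and w2 R w3, but not w1 R w3.
Antisymmetric: no — w2 R w3 and w3 R w2 with w2 ≠ w3.
So R is not a partial order.

No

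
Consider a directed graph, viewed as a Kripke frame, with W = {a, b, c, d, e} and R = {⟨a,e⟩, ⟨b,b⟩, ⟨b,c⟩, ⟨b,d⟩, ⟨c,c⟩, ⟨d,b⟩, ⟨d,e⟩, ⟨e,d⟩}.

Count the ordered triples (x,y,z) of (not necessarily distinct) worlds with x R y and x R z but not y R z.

9

Enumerating: (a,e,e), (b,c,b), (b,c,d), (b,d,c), (b,d,d), (d,b,e), (d,e,b), (d,e,e), (e,d,d).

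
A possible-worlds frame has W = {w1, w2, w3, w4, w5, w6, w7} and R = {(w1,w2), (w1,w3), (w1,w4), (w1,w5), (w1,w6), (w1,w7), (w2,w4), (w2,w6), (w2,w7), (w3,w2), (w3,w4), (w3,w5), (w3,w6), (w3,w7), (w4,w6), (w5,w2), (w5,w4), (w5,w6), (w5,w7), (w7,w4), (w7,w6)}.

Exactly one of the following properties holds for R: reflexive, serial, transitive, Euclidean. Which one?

Reflexive: no — w1 is not related to itself.
Serial: no — w6 has no R-successor.
Transitive: yes — every two-step R-path is closed by a direct edge.
Euclidean: no — w1 R w2 and w1 R w3, but not w2 R w3.
Only transitive holds.

transitive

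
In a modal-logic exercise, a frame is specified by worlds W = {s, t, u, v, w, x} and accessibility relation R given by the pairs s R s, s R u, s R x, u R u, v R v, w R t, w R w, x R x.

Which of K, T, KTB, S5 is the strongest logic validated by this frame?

K

Reflexive (axiom T): no — t is not related to itself.
Symmetric (axiom B): no — s R u but not u R s.
Euclidean (axiom 5): no — s R u and s R x, but not u R x.
So F validates K; T would additionally require R to be reflexive. The strongest is K.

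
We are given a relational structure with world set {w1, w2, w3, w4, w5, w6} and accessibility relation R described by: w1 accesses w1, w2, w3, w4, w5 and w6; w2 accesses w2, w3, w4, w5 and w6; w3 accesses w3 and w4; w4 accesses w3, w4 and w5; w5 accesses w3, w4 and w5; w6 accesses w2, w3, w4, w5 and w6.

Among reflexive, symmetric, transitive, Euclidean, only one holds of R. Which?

reflexive

Reflexive: yes — every world is R-related to itself.
Symmetric: no — w1 R w2 but not w2 R w1.
Transitive: no — w3 R w4 and w4 R w5, but not w3 R w5.
Euclidean: no — w1 R w3 and w1 R w2, but not w3 R w2.
Only reflexive holds.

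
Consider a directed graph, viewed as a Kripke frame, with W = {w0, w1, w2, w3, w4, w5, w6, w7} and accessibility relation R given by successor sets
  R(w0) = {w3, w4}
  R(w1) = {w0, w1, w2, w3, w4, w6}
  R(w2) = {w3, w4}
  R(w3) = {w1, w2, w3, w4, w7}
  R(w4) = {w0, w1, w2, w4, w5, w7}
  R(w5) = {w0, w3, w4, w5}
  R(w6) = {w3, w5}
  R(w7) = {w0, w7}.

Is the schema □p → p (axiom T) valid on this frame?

The schema T characterises exactly the reflexive frames.
Reflexive: no — w0 is not related to itself.

No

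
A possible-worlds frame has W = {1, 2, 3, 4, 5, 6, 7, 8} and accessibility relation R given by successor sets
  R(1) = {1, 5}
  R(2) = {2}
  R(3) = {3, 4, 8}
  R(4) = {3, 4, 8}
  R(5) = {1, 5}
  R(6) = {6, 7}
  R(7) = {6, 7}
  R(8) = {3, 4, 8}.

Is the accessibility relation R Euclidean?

Euclidean: yes — any two successors of a common world are R-related.

Yes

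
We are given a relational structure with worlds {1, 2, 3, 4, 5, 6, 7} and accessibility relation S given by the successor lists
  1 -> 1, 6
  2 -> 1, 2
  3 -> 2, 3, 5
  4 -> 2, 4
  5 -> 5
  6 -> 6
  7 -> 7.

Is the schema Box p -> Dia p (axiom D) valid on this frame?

Axiom D corresponds to the accessibility relation being serial.
Serial: yes — every world has a successor (e.g. 1 S 1).

Yes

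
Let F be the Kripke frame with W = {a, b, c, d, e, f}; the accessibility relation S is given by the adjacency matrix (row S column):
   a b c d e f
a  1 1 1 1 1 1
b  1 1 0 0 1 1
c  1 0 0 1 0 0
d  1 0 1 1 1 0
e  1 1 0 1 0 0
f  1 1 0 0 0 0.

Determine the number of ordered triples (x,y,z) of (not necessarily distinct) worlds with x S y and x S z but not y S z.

25

Enumerating: (a,b,c), (a,b,d), (a,c,b), (a,c,c), (a,c,e), (a,c,f), (a,d,b), (a,d,f), (a,e,c), (a,e,e), (a,e,f), (a,f,c), … and 13 more.
Total: 25.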